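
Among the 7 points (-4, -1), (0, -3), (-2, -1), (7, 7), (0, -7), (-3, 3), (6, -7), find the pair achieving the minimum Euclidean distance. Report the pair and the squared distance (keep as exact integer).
Pair = ((-4, -1), (-2, -1)); squared distance = 4

Compute all C(7, 2) = 21 pairwise squared distances (x_i − x_j)² + (y_i − y_j)². The minimum is 4, attained by the pair ((-4, -1), (-2, -1)).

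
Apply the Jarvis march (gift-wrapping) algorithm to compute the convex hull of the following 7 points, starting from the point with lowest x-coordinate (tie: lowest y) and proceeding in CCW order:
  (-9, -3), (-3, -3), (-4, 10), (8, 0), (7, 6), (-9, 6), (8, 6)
Hull (CCW) = [(-9, -3), (-3, -3), (8, 0), (8, 6), (-4, 10), (-9, 6)]

Jarvis march: at each step, from the current hull vertex p, select the next vertex q as the point such that every other point lies strictly to the left of (or on) the directed line p → q. (Equivalently: for every other point r, the cross product (q − p) × (r − p) ≥ 0.)
Starting point (lowest x, tie lowest y): (-9, -3). Wrap until returning to start. Resulting hull: (-9, -3), (-3, -3), (8, 0), (8, 6), (-4, 10), (-9, 6).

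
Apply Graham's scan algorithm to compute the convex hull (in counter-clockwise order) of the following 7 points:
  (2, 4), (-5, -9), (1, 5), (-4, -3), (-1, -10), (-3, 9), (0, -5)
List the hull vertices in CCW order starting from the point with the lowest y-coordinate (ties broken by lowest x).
Hull (CCW) = [(-1, -10), (2, 4), (-3, 9), (-5, -9)]

Graham scan procedure:
  1. Find the pivot p₀ = point with lowest y (tie → lowest x): (-1, -10).
  2. Sort the remaining points by polar angle around p₀.
  3. Walk through sorted points, maintaining a stack; pop the top while the last three entries make a non-left turn (cross product ≤ 0).
  4. Final stack is the convex hull in CCW order: (-1, -10), (2, 4), (-3, 9), (-5, -9).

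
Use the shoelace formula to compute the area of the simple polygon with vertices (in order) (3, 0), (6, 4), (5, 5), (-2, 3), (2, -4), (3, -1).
Area = 31

Shoelace formula: Area = (1/2) |Σ_i (x_i · y_{i+1} − x_{i+1} · y_i)| (indices mod n). Compute each cross term:
  (3)(4) − (6)(0) = 12
  (6)(5) − (5)(4) = 10
  (5)(3) − (-2)(5) = 25
  (-2)(-4) − (2)(3) = 2
  (2)(-1) − (3)(-4) = 10
  (3)(0) − (3)(-1) = 3
Sum = 62, so (signed) Area = 62/2 = 31, |Area| = 31.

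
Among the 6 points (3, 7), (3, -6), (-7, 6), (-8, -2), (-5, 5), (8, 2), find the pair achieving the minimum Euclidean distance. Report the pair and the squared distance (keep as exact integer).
Pair = ((-7, 6), (-5, 5)); squared distance = 5

Compute all C(6, 2) = 15 pairwise squared distances (x_i − x_j)² + (y_i − y_j)². The minimum is 5, attained by the pair ((-7, 6), (-5, 5)).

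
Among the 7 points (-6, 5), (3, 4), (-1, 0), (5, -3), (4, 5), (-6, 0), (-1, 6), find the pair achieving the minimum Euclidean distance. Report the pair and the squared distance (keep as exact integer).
Pair = ((3, 4), (4, 5)); squared distance = 2

Compute all C(7, 2) = 21 pairwise squared distances (x_i − x_j)² + (y_i − y_j)². The minimum is 2, attained by the pair ((3, 4), (4, 5)).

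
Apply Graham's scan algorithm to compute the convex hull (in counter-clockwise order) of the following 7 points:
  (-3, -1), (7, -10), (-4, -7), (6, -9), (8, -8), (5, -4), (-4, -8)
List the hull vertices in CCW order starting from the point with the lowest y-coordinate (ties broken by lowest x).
Hull (CCW) = [(7, -10), (8, -8), (5, -4), (-3, -1), (-4, -7), (-4, -8)]

Graham scan procedure:
  1. Find the pivot p₀ = point with lowest y (tie → lowest x): (7, -10).
  2. Sort the remaining points by polar angle around p₀.
  3. Walk through sorted points, maintaining a stack; pop the top while the last three entries make a non-left turn (cross product ≤ 0).
  4. Final stack is the convex hull in CCW order: (7, -10), (8, -8), (5, -4), (-3, -1), (-4, -7), (-4, -8).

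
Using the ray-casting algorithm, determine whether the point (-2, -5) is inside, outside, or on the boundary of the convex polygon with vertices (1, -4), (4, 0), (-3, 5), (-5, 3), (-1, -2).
The point (-2, -5) lies strictly outside the polygon

Cast a horizontal ray to the right from the query point and count how many polygon edges it crosses (each edge strictly once or zero times, handled with the usual half-open convention). 
Parity of crossings → even ⇒ outside.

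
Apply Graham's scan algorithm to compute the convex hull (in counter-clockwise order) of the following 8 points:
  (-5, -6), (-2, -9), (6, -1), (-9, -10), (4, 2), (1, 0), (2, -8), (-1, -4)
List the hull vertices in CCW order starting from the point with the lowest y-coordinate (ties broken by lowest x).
Hull (CCW) = [(-9, -10), (-2, -9), (2, -8), (6, -1), (4, 2), (1, 0)]

Graham scan procedure:
  1. Find the pivot p₀ = point with lowest y (tie → lowest x): (-9, -10).
  2. Sort the remaining points by polar angle around p₀.
  3. Walk through sorted points, maintaining a stack; pop the top while the last three entries make a non-left turn (cross product ≤ 0).
  4. Final stack is the convex hull in CCW order: (-9, -10), (-2, -9), (2, -8), (6, -1), (4, 2), (1, 0).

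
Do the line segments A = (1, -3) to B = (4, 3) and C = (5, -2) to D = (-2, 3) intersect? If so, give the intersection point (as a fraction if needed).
Yes; intersection at (46/19, -3/19) (t = 9/19 on AB, s = 7/19 on CD)

Parametrize AB as A + t(B − A) = (1 + 3 t, -3 + 6 t) and CD as C + s(D − C) = (5 + -7 s, -2 + 5 s). Solve the linear system for (t, s). Determinant = -57 ≠ 0, so a unique intersection of the containing lines exists. Solution: t = 9/19, s = 7/19 — both in [0, 1], so the segments cross. Intersection point: (46/19, -3/19).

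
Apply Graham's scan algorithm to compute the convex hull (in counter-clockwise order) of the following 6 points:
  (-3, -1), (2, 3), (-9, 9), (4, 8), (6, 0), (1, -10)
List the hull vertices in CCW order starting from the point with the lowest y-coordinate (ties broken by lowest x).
Hull (CCW) = [(1, -10), (6, 0), (4, 8), (-9, 9)]

Graham scan procedure:
  1. Find the pivot p₀ = point with lowest y (tie → lowest x): (1, -10).
  2. Sort the remaining points by polar angle around p₀.
  3. Walk through sorted points, maintaining a stack; pop the top while the last three entries make a non-left turn (cross product ≤ 0).
  4. Final stack is the convex hull in CCW order: (1, -10), (6, 0), (4, 8), (-9, 9).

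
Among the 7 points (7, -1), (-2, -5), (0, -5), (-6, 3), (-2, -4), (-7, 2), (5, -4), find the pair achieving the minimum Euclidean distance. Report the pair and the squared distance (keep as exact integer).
Pair = ((-2, -5), (-2, -4)); squared distance = 1

Compute all C(7, 2) = 21 pairwise squared distances (x_i − x_j)² + (y_i − y_j)². The minimum is 1, attained by the pair ((-2, -5), (-2, -4)).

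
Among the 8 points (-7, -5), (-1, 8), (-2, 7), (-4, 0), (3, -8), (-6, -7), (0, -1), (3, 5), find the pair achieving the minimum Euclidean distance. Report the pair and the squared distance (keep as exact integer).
Pair = ((-1, 8), (-2, 7)); squared distance = 2

Compute all C(8, 2) = 28 pairwise squared distances (x_i − x_j)² + (y_i − y_j)². The minimum is 2, attained by the pair ((-1, 8), (-2, 7)).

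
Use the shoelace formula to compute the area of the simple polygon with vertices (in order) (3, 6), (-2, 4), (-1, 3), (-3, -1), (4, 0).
Area = 30

Shoelace formula: Area = (1/2) |Σ_i (x_i · y_{i+1} − x_{i+1} · y_i)| (indices mod n). Compute each cross term:
  (3)(4) − (-2)(6) = 24
  (-2)(3) − (-1)(4) = -2
  (-1)(-1) − (-3)(3) = 10
  (-3)(0) − (4)(-1) = 4
  (4)(6) − (3)(0) = 24
Sum = 60, so (signed) Area = 60/2 = 30, |Area| = 30.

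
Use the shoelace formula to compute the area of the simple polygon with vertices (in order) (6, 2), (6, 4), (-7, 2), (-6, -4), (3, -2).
Area = 67

Shoelace formula: Area = (1/2) |Σ_i (x_i · y_{i+1} − x_{i+1} · y_i)| (indices mod n). Compute each cross term:
  (6)(4) − (6)(2) = 12
  (6)(2) − (-7)(4) = 40
  (-7)(-4) − (-6)(2) = 40
  (-6)(-2) − (3)(-4) = 24
  (3)(2) − (6)(-2) = 18
Sum = 134, so (signed) Area = 134/2 = 67, |Area| = 67.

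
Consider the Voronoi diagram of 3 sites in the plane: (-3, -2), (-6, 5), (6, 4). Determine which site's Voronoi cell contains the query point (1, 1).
Nearest site = (-3, -2)

The Voronoi cell of site s contains exactly those query points closer to s than to any other site. Compute squared distances from q = (1, 1) to each site:
  (-3 − 1)² + (-2 − 1)² = 25
  (6 − 1)² + (4 − 1)² = 34
  (-6 − 1)² + (5 − 1)² = 65
Minimum is attained by (-3, -2), so q lies in its Voronoi cell.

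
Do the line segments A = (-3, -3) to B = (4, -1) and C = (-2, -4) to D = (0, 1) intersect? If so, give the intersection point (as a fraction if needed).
Yes; intersection at (-44/31, -79/31) (t = 7/31 on AB, s = 9/31 on CD)

Parametrize AB as A + t(B − A) = (-3 + 7 t, -3 + 2 t) and CD as C + s(D − C) = (-2 + 2 s, -4 + 5 s). Solve the linear system for (t, s). Determinant = -31 ≠ 0, so a unique intersection of the containing lines exists. Solution: t = 7/31, s = 9/31 — both in [0, 1], so the segments cross. Intersection point: (-44/31, -79/31).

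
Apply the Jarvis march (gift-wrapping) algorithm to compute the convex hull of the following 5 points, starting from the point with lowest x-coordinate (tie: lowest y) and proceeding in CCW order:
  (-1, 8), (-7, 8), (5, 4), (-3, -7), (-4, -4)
Hull (CCW) = [(-7, 8), (-4, -4), (-3, -7), (5, 4), (-1, 8)]

Jarvis march: at each step, from the current hull vertex p, select the next vertex q as the point such that every other point lies strictly to the left of (or on) the directed line p → q. (Equivalently: for every other point r, the cross product (q − p) × (r − p) ≥ 0.)
Starting point (lowest x, tie lowest y): (-7, 8). Wrap until returning to start. Resulting hull: (-7, 8), (-4, -4), (-3, -7), (5, 4), (-1, 8).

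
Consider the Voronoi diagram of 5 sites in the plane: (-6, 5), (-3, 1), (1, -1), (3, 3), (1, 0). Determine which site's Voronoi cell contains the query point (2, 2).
Nearest site = (3, 3)

The Voronoi cell of site s contains exactly those query points closer to s than to any other site. Compute squared distances from q = (2, 2) to each site:
  (3 − 2)² + (3 − 2)² = 2
  (1 − 2)² + (0 − 2)² = 5
  (1 − 2)² + (-1 − 2)² = 10
  (-3 − 2)² + (1 − 2)² = 26
  (-6 − 2)² + (5 − 2)² = 73
Minimum is attained by (3, 3), so q lies in its Voronoi cell.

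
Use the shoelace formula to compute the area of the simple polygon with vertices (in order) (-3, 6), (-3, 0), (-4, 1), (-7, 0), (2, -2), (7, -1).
Area = 87/2

Shoelace formula: Area = (1/2) |Σ_i (x_i · y_{i+1} − x_{i+1} · y_i)| (indices mod n). Compute each cross term:
  (-3)(0) − (-3)(6) = 18
  (-3)(1) − (-4)(0) = -3
  (-4)(0) − (-7)(1) = 7
  (-7)(-2) − (2)(0) = 14
  (2)(-1) − (7)(-2) = 12
  (7)(6) − (-3)(-1) = 39
Sum = 87, so (signed) Area = 87/2 = 87/2, |Area| = 87/2.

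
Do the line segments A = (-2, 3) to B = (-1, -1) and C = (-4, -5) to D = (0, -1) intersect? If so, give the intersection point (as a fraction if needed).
No (intersection of containing lines falls outside at least one segment)

Parametrize and solve: t = 6/5, s = 4/5. At least one of these is outside [0, 1], so the segments do not intersect.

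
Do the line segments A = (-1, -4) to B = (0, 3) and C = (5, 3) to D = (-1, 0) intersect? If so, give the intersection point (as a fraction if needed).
Yes; intersection at (-5/13, 4/13) (t = 8/13 on AB, s = 35/39 on CD)

Parametrize AB as A + t(B − A) = (-1 + 1 t, -4 + 7 t) and CD as C + s(D − C) = (5 + -6 s, 3 + -3 s). Solve the linear system for (t, s). Determinant = -39 ≠ 0, so a unique intersection of the containing lines exists. Solution: t = 8/13, s = 35/39 — both in [0, 1], so the segments cross. Intersection point: (-5/13, 4/13).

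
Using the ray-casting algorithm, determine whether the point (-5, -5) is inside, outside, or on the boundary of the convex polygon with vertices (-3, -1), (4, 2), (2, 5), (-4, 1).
The point (-5, -5) lies strictly outside the polygon

Cast a horizontal ray to the right from the query point and count how many polygon edges it crosses (each edge strictly once or zero times, handled with the usual half-open convention). 
Parity of crossings → even ⇒ outside.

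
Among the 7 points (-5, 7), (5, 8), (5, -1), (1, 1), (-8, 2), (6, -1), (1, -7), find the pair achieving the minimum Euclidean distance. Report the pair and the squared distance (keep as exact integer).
Pair = ((5, -1), (6, -1)); squared distance = 1

Compute all C(7, 2) = 21 pairwise squared distances (x_i − x_j)² + (y_i − y_j)². The minimum is 1, attained by the pair ((5, -1), (6, -1)).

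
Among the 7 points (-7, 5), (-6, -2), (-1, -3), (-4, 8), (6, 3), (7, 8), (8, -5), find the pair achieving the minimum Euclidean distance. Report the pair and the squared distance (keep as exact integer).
Pair = ((-7, 5), (-4, 8)); squared distance = 18

Compute all C(7, 2) = 21 pairwise squared distances (x_i − x_j)² + (y_i − y_j)². The minimum is 18, attained by the pair ((-7, 5), (-4, 8)).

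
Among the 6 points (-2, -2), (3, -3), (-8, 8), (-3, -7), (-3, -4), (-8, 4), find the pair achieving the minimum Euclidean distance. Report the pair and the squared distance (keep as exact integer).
Pair = ((-2, -2), (-3, -4)); squared distance = 5

Compute all C(6, 2) = 15 pairwise squared distances (x_i − x_j)² + (y_i − y_j)². The minimum is 5, attained by the pair ((-2, -2), (-3, -4)).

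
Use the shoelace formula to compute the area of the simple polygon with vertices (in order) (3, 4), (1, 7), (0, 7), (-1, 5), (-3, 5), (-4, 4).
Area = 21/2

Shoelace formula: Area = (1/2) |Σ_i (x_i · y_{i+1} − x_{i+1} · y_i)| (indices mod n). Compute each cross term:
  (3)(7) − (1)(4) = 17
  (1)(7) − (0)(7) = 7
  (0)(5) − (-1)(7) = 7
  (-1)(5) − (-3)(5) = 10
  (-3)(4) − (-4)(5) = 8
  (-4)(4) − (3)(4) = -28
Sum = 21, so (signed) Area = 21/2 = 21/2, |Area| = 21/2.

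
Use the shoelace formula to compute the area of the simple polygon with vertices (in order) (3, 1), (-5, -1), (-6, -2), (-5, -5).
Area = 18

Shoelace formula: Area = (1/2) |Σ_i (x_i · y_{i+1} − x_{i+1} · y_i)| (indices mod n). Compute each cross term:
  (3)(-1) − (-5)(1) = 2
  (-5)(-2) − (-6)(-1) = 4
  (-6)(-5) − (-5)(-2) = 20
  (-5)(1) − (3)(-5) = 10
Sum = 36, so (signed) Area = 36/2 = 18, |Area| = 18.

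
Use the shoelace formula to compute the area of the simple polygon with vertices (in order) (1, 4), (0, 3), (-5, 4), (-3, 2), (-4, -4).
Area = 14

Shoelace formula: Area = (1/2) |Σ_i (x_i · y_{i+1} − x_{i+1} · y_i)| (indices mod n). Compute each cross term:
  (1)(3) − (0)(4) = 3
  (0)(4) − (-5)(3) = 15
  (-5)(2) − (-3)(4) = 2
  (-3)(-4) − (-4)(2) = 20
  (-4)(4) − (1)(-4) = -12
Sum = 28, so (signed) Area = 28/2 = 14, |Area| = 14.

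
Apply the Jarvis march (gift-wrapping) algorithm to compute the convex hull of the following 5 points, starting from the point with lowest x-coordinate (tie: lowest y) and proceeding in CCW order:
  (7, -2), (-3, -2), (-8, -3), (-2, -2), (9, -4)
Hull (CCW) = [(-8, -3), (9, -4), (7, -2), (-3, -2)]

Jarvis march: at each step, from the current hull vertex p, select the next vertex q as the point such that every other point lies strictly to the left of (or on) the directed line p → q. (Equivalently: for every other point r, the cross product (q − p) × (r − p) ≥ 0.)
Starting point (lowest x, tie lowest y): (-8, -3). Wrap until returning to start. Resulting hull: (-8, -3), (9, -4), (7, -2), (-3, -2).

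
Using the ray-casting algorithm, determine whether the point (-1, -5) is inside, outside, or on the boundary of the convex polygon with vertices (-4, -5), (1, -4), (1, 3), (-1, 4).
The point (-1, -5) lies strictly outside the polygon

Cast a horizontal ray to the right from the query point and count how many polygon edges it crosses (each edge strictly once or zero times, handled with the usual half-open convention). 
Parity of crossings → even ⇒ outside.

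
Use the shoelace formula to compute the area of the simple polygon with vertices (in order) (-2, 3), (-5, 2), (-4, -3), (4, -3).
Area = 32

Shoelace formula: Area = (1/2) |Σ_i (x_i · y_{i+1} − x_{i+1} · y_i)| (indices mod n). Compute each cross term:
  (-2)(2) − (-5)(3) = 11
  (-5)(-3) − (-4)(2) = 23
  (-4)(-3) − (4)(-3) = 24
  (4)(3) − (-2)(-3) = 6
Sum = 64, so (signed) Area = 64/2 = 32, |Area| = 32.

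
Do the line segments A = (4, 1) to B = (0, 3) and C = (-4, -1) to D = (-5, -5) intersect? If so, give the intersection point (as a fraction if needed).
No (intersection of containing lines falls outside at least one segment)

Parametrize and solve: t = 5/3, s = -4/3. At least one of these is outside [0, 1], so the segments do not intersect.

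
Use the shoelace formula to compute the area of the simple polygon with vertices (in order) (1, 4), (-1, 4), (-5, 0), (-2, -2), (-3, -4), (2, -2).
Area = 32

Shoelace formula: Area = (1/2) |Σ_i (x_i · y_{i+1} − x_{i+1} · y_i)| (indices mod n). Compute each cross term:
  (1)(4) − (-1)(4) = 8
  (-1)(0) − (-5)(4) = 20
  (-5)(-2) − (-2)(0) = 10
  (-2)(-4) − (-3)(-2) = 2
  (-3)(-2) − (2)(-4) = 14
  (2)(4) − (1)(-2) = 10
Sum = 64, so (signed) Area = 64/2 = 32, |Area| = 32.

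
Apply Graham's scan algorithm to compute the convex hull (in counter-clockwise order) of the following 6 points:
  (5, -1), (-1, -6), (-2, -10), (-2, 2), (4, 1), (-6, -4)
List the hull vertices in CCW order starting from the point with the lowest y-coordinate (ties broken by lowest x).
Hull (CCW) = [(-2, -10), (5, -1), (4, 1), (-2, 2), (-6, -4)]

Graham scan procedure:
  1. Find the pivot p₀ = point with lowest y (tie → lowest x): (-2, -10).
  2. Sort the remaining points by polar angle around p₀.
  3. Walk through sorted points, maintaining a stack; pop the top while the last three entries make a non-left turn (cross product ≤ 0).
  4. Final stack is the convex hull in CCW order: (-2, -10), (5, -1), (4, 1), (-2, 2), (-6, -4).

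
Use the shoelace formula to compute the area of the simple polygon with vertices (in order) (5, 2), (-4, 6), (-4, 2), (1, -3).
Area = 81/2

Shoelace formula: Area = (1/2) |Σ_i (x_i · y_{i+1} − x_{i+1} · y_i)| (indices mod n). Compute each cross term:
  (5)(6) − (-4)(2) = 38
  (-4)(2) − (-4)(6) = 16
  (-4)(-3) − (1)(2) = 10
  (1)(2) − (5)(-3) = 17
Sum = 81, so (signed) Area = 81/2 = 81/2, |Area| = 81/2.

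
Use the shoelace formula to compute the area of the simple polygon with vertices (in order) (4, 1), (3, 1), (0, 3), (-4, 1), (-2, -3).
Area = 23

Shoelace formula: Area = (1/2) |Σ_i (x_i · y_{i+1} − x_{i+1} · y_i)| (indices mod n). Compute each cross term:
  (4)(1) − (3)(1) = 1
  (3)(3) − (0)(1) = 9
  (0)(1) − (-4)(3) = 12
  (-4)(-3) − (-2)(1) = 14
  (-2)(1) − (4)(-3) = 10
Sum = 46, so (signed) Area = 46/2 = 23, |Area| = 23.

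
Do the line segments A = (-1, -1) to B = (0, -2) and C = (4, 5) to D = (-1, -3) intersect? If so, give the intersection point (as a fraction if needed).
Yes; intersection at (-3/13, -23/13) (t = 10/13 on AB, s = 11/13 on CD)

Parametrize AB as A + t(B − A) = (-1 + 1 t, -1 + -1 t) and CD as C + s(D − C) = (4 + -5 s, 5 + -8 s). Solve the linear system for (t, s). Determinant = 13 ≠ 0, so a unique intersection of the containing lines exists. Solution: t = 10/13, s = 11/13 — both in [0, 1], so the segments cross. Intersection point: (-3/13, -23/13).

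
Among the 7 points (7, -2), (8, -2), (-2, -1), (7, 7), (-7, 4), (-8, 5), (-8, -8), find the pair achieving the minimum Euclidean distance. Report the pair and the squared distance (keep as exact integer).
Pair = ((7, -2), (8, -2)); squared distance = 1

Compute all C(7, 2) = 21 pairwise squared distances (x_i − x_j)² + (y_i − y_j)². The minimum is 1, attained by the pair ((7, -2), (8, -2)).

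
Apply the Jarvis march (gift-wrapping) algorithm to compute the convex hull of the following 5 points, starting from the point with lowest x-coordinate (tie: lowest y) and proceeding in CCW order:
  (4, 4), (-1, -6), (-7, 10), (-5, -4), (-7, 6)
Hull (CCW) = [(-7, 6), (-5, -4), (-1, -6), (4, 4), (-7, 10)]

Jarvis march: at each step, from the current hull vertex p, select the next vertex q as the point such that every other point lies strictly to the left of (or on) the directed line p → q. (Equivalently: for every other point r, the cross product (q − p) × (r − p) ≥ 0.)
Starting point (lowest x, tie lowest y): (-7, 6). Wrap until returning to start. Resulting hull: (-7, 6), (-5, -4), (-1, -6), (4, 4), (-7, 10).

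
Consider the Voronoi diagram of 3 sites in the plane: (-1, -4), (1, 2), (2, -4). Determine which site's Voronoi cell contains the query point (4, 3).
Nearest site = (1, 2)

The Voronoi cell of site s contains exactly those query points closer to s than to any other site. Compute squared distances from q = (4, 3) to each site:
  (1 − 4)² + (2 − 3)² = 10
  (2 − 4)² + (-4 − 3)² = 53
  (-1 − 4)² + (-4 − 3)² = 74
Minimum is attained by (1, 2), so q lies in its Voronoi cell.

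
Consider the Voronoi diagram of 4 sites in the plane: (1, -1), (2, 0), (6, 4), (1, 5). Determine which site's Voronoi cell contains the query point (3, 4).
Nearest site = (1, 5)

The Voronoi cell of site s contains exactly those query points closer to s than to any other site. Compute squared distances from q = (3, 4) to each site:
  (1 − 3)² + (5 − 4)² = 5
  (6 − 3)² + (4 − 4)² = 9
  (2 − 3)² + (0 − 4)² = 17
  (1 − 3)² + (-1 − 4)² = 29
Minimum is attained by (1, 5), so q lies in its Voronoi cell.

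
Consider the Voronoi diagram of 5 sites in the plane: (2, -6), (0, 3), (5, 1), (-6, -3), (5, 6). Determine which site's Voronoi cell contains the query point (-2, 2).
Nearest site = (0, 3)

The Voronoi cell of site s contains exactly those query points closer to s than to any other site. Compute squared distances from q = (-2, 2) to each site:
  (0 − -2)² + (3 − 2)² = 5
  (-6 − -2)² + (-3 − 2)² = 41
  (5 − -2)² + (1 − 2)² = 50
  (5 − -2)² + (6 − 2)² = 65
  (2 − -2)² + (-6 − 2)² = 80
Minimum is attained by (0, 3), so q lies in its Voronoi cell.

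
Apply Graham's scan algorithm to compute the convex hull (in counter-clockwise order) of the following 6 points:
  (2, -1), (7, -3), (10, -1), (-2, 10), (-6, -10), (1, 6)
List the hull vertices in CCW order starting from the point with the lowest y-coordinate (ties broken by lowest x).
Hull (CCW) = [(-6, -10), (7, -3), (10, -1), (-2, 10)]

Graham scan procedure:
  1. Find the pivot p₀ = point with lowest y (tie → lowest x): (-6, -10).
  2. Sort the remaining points by polar angle around p₀.
  3. Walk through sorted points, maintaining a stack; pop the top while the last three entries make a non-left turn (cross product ≤ 0).
  4. Final stack is the convex hull in CCW order: (-6, -10), (7, -3), (10, -1), (-2, 10).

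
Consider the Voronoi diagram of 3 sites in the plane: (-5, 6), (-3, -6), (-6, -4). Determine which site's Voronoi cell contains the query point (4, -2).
Nearest site = (-3, -6)

The Voronoi cell of site s contains exactly those query points closer to s than to any other site. Compute squared distances from q = (4, -2) to each site:
  (-3 − 4)² + (-6 − -2)² = 65
  (-6 − 4)² + (-4 − -2)² = 104
  (-5 − 4)² + (6 − -2)² = 145
Minimum is attained by (-3, -6), so q lies in its Voronoi cell.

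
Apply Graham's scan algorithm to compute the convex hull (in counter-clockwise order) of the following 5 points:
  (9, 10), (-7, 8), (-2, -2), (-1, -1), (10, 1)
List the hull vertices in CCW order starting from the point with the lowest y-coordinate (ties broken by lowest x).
Hull (CCW) = [(-2, -2), (10, 1), (9, 10), (-7, 8)]

Graham scan procedure:
  1. Find the pivot p₀ = point with lowest y (tie → lowest x): (-2, -2).
  2. Sort the remaining points by polar angle around p₀.
  3. Walk through sorted points, maintaining a stack; pop the top while the last three entries make a non-left turn (cross product ≤ 0).
  4. Final stack is the convex hull in CCW order: (-2, -2), (10, 1), (9, 10), (-7, 8).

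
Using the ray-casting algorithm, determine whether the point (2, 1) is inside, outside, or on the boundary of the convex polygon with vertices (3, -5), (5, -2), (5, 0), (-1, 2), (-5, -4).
The point (2, 1) lies on the polygon boundary

Boundary check: the query satisfies the collinearity and bounding-box conditions for some polygon edge, so it lies exactly on the boundary.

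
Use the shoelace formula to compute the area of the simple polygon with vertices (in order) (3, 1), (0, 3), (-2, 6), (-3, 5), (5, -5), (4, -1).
Area = 35/2

Shoelace formula: Area = (1/2) |Σ_i (x_i · y_{i+1} − x_{i+1} · y_i)| (indices mod n). Compute each cross term:
  (3)(3) − (0)(1) = 9
  (0)(6) − (-2)(3) = 6
  (-2)(5) − (-3)(6) = 8
  (-3)(-5) − (5)(5) = -10
  (5)(-1) − (4)(-5) = 15
  (4)(1) − (3)(-1) = 7
Sum = 35, so (signed) Area = 35/2 = 35/2, |Area| = 35/2.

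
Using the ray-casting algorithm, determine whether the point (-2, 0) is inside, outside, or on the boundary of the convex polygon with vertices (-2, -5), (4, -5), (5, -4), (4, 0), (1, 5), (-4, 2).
The point (-2, 0) lies strictly inside the polygon

Cast a horizontal ray to the right from the query point and count how many polygon edges it crosses (each edge strictly once or zero times, handled with the usual half-open convention). 
Parity of crossings → odd ⇒ inside.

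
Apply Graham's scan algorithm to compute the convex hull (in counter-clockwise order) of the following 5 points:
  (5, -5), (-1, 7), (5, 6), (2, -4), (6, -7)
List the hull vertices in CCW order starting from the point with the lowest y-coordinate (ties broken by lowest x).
Hull (CCW) = [(6, -7), (5, 6), (-1, 7), (2, -4)]

Graham scan procedure:
  1. Find the pivot p₀ = point with lowest y (tie → lowest x): (6, -7).
  2. Sort the remaining points by polar angle around p₀.
  3. Walk through sorted points, maintaining a stack; pop the top while the last three entries make a non-left turn (cross product ≤ 0).
  4. Final stack is the convex hull in CCW order: (6, -7), (5, 6), (-1, 7), (2, -4).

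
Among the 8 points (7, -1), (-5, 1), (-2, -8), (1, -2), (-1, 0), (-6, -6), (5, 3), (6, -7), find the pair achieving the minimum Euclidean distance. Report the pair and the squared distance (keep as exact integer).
Pair = ((1, -2), (-1, 0)); squared distance = 8

Compute all C(8, 2) = 28 pairwise squared distances (x_i − x_j)² + (y_i − y_j)². The minimum is 8, attained by the pair ((1, -2), (-1, 0)).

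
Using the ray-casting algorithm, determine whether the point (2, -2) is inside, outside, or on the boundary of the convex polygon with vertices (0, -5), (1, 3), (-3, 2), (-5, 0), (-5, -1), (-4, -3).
The point (2, -2) lies strictly outside the polygon

Cast a horizontal ray to the right from the query point and count how many polygon edges it crosses (each edge strictly once or zero times, handled with the usual half-open convention). 
Parity of crossings → even ⇒ outside.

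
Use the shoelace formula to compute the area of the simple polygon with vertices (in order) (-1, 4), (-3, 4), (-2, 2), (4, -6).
Area = 12

Shoelace formula: Area = (1/2) |Σ_i (x_i · y_{i+1} − x_{i+1} · y_i)| (indices mod n). Compute each cross term:
  (-1)(4) − (-3)(4) = 8
  (-3)(2) − (-2)(4) = 2
  (-2)(-6) − (4)(2) = 4
  (4)(4) − (-1)(-6) = 10
Sum = 24, so (signed) Area = 24/2 = 12, |Area| = 12.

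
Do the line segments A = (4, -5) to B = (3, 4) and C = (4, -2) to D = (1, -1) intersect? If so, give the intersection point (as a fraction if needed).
Yes; intersection at (95/26, -49/26) (t = 9/26 on AB, s = 3/26 on CD)

Parametrize AB as A + t(B − A) = (4 + -1 t, -5 + 9 t) and CD as C + s(D − C) = (4 + -3 s, -2 + 1 s). Solve the linear system for (t, s). Determinant = -26 ≠ 0, so a unique intersection of the containing lines exists. Solution: t = 9/26, s = 3/26 — both in [0, 1], so the segments cross. Intersection point: (95/26, -49/26).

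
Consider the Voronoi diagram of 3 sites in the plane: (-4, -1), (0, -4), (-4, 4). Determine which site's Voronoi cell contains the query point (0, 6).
Nearest site = (-4, 4)

The Voronoi cell of site s contains exactly those query points closer to s than to any other site. Compute squared distances from q = (0, 6) to each site:
  (-4 − 0)² + (4 − 6)² = 20
  (-4 − 0)² + (-1 − 6)² = 65
  (0 − 0)² + (-4 − 6)² = 100
Minimum is attained by (-4, 4), so q lies in its Voronoi cell.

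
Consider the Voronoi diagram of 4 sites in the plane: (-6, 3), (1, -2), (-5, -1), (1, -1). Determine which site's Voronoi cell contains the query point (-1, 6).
Nearest site = (-6, 3)

The Voronoi cell of site s contains exactly those query points closer to s than to any other site. Compute squared distances from q = (-1, 6) to each site:
  (-6 − -1)² + (3 − 6)² = 34
  (1 − -1)² + (-1 − 6)² = 53
  (-5 − -1)² + (-1 − 6)² = 65
  (1 − -1)² + (-2 − 6)² = 68
Minimum is attained by (-6, 3), so q lies in its Voronoi cell.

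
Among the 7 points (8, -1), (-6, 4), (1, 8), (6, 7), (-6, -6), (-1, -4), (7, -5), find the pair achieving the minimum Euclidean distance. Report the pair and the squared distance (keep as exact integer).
Pair = ((8, -1), (7, -5)); squared distance = 17

Compute all C(7, 2) = 21 pairwise squared distances (x_i − x_j)² + (y_i − y_j)². The minimum is 17, attained by the pair ((8, -1), (7, -5)).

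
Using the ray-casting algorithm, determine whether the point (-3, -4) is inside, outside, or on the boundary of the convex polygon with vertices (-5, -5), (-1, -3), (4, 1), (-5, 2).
The point (-3, -4) lies on the polygon boundary

Boundary check: the query satisfies the collinearity and bounding-box conditions for some polygon edge, so it lies exactly on the boundary.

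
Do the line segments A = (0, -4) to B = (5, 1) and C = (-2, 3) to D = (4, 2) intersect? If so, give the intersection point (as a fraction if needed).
No (intersection of containing lines falls outside at least one segment)

Parametrize and solve: t = 8/7, s = 9/7. At least one of these is outside [0, 1], so the segments do not intersect.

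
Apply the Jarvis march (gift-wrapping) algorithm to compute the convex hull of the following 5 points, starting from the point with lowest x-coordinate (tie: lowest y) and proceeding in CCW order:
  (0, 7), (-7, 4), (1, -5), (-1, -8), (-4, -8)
Hull (CCW) = [(-7, 4), (-4, -8), (-1, -8), (1, -5), (0, 7)]

Jarvis march: at each step, from the current hull vertex p, select the next vertex q as the point such that every other point lies strictly to the left of (or on) the directed line p → q. (Equivalently: for every other point r, the cross product (q − p) × (r − p) ≥ 0.)
Starting point (lowest x, tie lowest y): (-7, 4). Wrap until returning to start. Resulting hull: (-7, 4), (-4, -8), (-1, -8), (1, -5), (0, 7).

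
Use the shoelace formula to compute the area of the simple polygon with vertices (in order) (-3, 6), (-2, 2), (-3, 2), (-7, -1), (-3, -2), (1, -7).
Area = 22

Shoelace formula: Area = (1/2) |Σ_i (x_i · y_{i+1} − x_{i+1} · y_i)| (indices mod n). Compute each cross term:
  (-3)(2) − (-2)(6) = 6
  (-2)(2) − (-3)(2) = 2
  (-3)(-1) − (-7)(2) = 17
  (-7)(-2) − (-3)(-1) = 11
  (-3)(-7) − (1)(-2) = 23
  (1)(6) − (-3)(-7) = -15
Sum = 44, so (signed) Area = 44/2 = 22, |Area| = 22.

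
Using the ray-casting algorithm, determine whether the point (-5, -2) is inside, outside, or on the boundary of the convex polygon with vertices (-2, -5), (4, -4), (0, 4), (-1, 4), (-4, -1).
The point (-5, -2) lies strictly outside the polygon

Cast a horizontal ray to the right from the query point and count how many polygon edges it crosses (each edge strictly once or zero times, handled with the usual half-open convention). 
Parity of crossings → even ⇒ outside.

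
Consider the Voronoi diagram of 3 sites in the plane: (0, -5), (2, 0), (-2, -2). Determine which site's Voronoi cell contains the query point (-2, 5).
Nearest site = (2, 0)

The Voronoi cell of site s contains exactly those query points closer to s than to any other site. Compute squared distances from q = (-2, 5) to each site:
  (2 − -2)² + (0 − 5)² = 41
  (-2 − -2)² + (-2 − 5)² = 49
  (0 − -2)² + (-5 − 5)² = 104
Minimum is attained by (2, 0), so q lies in its Voronoi cell.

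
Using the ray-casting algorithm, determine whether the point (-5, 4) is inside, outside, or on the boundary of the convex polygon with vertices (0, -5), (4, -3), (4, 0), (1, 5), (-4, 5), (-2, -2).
The point (-5, 4) lies strictly outside the polygon

Cast a horizontal ray to the right from the query point and count how many polygon edges it crosses (each edge strictly once or zero times, handled with the usual half-open convention). 
Parity of crossings → even ⇒ outside.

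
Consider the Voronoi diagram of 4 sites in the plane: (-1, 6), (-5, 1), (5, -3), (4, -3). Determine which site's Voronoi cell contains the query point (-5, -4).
Nearest site = (-5, 1)

The Voronoi cell of site s contains exactly those query points closer to s than to any other site. Compute squared distances from q = (-5, -4) to each site:
  (-5 − -5)² + (1 − -4)² = 25
  (4 − -5)² + (-3 − -4)² = 82
  (5 − -5)² + (-3 − -4)² = 101
  (-1 − -5)² + (6 − -4)² = 116
Minimum is attained by (-5, 1), so q lies in its Voronoi cell.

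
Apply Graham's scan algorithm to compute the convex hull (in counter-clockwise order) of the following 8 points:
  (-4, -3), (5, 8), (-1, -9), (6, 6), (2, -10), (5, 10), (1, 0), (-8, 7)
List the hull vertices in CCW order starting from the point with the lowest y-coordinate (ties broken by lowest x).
Hull (CCW) = [(2, -10), (6, 6), (5, 10), (-8, 7), (-4, -3), (-1, -9)]

Graham scan procedure:
  1. Find the pivot p₀ = point with lowest y (tie → lowest x): (2, -10).
  2. Sort the remaining points by polar angle around p₀.
  3. Walk through sorted points, maintaining a stack; pop the top while the last three entries make a non-left turn (cross product ≤ 0).
  4. Final stack is the convex hull in CCW order: (2, -10), (6, 6), (5, 10), (-8, 7), (-4, -3), (-1, -9).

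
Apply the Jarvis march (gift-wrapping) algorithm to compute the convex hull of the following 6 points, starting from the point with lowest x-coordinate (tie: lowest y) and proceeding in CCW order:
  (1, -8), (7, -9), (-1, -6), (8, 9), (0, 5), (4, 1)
Hull (CCW) = [(-1, -6), (1, -8), (7, -9), (8, 9), (0, 5)]

Jarvis march: at each step, from the current hull vertex p, select the next vertex q as the point such that every other point lies strictly to the left of (or on) the directed line p → q. (Equivalently: for every other point r, the cross product (q − p) × (r − p) ≥ 0.)
Starting point (lowest x, tie lowest y): (-1, -6). Wrap until returning to start. Resulting hull: (-1, -6), (1, -8), (7, -9), (8, 9), (0, 5).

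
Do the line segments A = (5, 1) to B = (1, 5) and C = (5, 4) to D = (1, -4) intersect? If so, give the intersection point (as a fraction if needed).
Yes; intersection at (4, 2) (t = 1/4 on AB, s = 1/4 on CD)

Parametrize AB as A + t(B − A) = (5 + -4 t, 1 + 4 t) and CD as C + s(D − C) = (5 + -4 s, 4 + -8 s). Solve the linear system for (t, s). Determinant = -48 ≠ 0, so a unique intersection of the containing lines exists. Solution: t = 1/4, s = 1/4 — both in [0, 1], so the segments cross. Intersection point: (4, 2).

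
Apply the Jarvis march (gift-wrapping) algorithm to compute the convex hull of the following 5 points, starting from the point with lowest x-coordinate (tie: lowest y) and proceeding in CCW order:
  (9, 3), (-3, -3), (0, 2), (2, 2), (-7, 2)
Hull (CCW) = [(-7, 2), (-3, -3), (9, 3)]

Jarvis march: at each step, from the current hull vertex p, select the next vertex q as the point such that every other point lies strictly to the left of (or on) the directed line p → q. (Equivalently: for every other point r, the cross product (q − p) × (r − p) ≥ 0.)
Starting point (lowest x, tie lowest y): (-7, 2). Wrap until returning to start. Resulting hull: (-7, 2), (-3, -3), (9, 3).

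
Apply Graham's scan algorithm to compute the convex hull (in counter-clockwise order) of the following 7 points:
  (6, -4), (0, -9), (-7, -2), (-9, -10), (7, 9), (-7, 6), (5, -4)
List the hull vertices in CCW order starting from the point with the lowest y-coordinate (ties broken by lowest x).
Hull (CCW) = [(-9, -10), (0, -9), (6, -4), (7, 9), (-7, 6)]

Graham scan procedure:
  1. Find the pivot p₀ = point with lowest y (tie → lowest x): (-9, -10).
  2. Sort the remaining points by polar angle around p₀.
  3. Walk through sorted points, maintaining a stack; pop the top while the last three entries make a non-left turn (cross product ≤ 0).
  4. Final stack is the convex hull in CCW order: (-9, -10), (0, -9), (6, -4), (7, 9), (-7, 6).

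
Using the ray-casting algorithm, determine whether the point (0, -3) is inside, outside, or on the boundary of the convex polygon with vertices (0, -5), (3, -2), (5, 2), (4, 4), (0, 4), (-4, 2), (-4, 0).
The point (0, -3) lies strictly inside the polygon

Cast a horizontal ray to the right from the query point and count how many polygon edges it crosses (each edge strictly once or zero times, handled with the usual half-open convention). 
Parity of crossings → odd ⇒ inside.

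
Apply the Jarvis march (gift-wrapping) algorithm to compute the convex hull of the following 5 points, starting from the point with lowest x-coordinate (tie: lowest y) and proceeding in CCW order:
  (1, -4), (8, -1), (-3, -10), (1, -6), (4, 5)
Hull (CCW) = [(-3, -10), (8, -1), (4, 5)]

Jarvis march: at each step, from the current hull vertex p, select the next vertex q as the point such that every other point lies strictly to the left of (or on) the directed line p → q. (Equivalently: for every other point r, the cross product (q − p) × (r − p) ≥ 0.)
Starting point (lowest x, tie lowest y): (-3, -10). Wrap until returning to start. Resulting hull: (-3, -10), (8, -1), (4, 5).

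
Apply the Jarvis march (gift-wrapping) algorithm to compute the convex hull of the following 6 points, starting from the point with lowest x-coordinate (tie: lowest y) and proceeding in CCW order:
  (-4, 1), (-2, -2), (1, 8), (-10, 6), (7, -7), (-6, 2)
Hull (CCW) = [(-10, 6), (-2, -2), (7, -7), (1, 8)]

Jarvis march: at each step, from the current hull vertex p, select the next vertex q as the point such that every other point lies strictly to the left of (or on) the directed line p → q. (Equivalently: for every other point r, the cross product (q − p) × (r − p) ≥ 0.)
Starting point (lowest x, tie lowest y): (-10, 6). Wrap until returning to start. Resulting hull: (-10, 6), (-2, -2), (7, -7), (1, 8).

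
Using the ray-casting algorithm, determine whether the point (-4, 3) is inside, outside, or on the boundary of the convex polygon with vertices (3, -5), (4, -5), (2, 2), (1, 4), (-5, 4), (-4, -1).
The point (-4, 3) lies strictly inside the polygon

Cast a horizontal ray to the right from the query point and count how many polygon edges it crosses (each edge strictly once or zero times, handled with the usual half-open convention). 
Parity of crossings → odd ⇒ inside.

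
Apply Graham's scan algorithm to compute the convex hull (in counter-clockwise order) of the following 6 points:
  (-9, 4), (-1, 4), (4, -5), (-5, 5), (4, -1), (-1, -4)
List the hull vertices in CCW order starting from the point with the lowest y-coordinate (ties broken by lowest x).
Hull (CCW) = [(4, -5), (4, -1), (-1, 4), (-5, 5), (-9, 4), (-1, -4)]

Graham scan procedure:
  1. Find the pivot p₀ = point with lowest y (tie → lowest x): (4, -5).
  2. Sort the remaining points by polar angle around p₀.
  3. Walk through sorted points, maintaining a stack; pop the top while the last three entries make a non-left turn (cross product ≤ 0).
  4. Final stack is the convex hull in CCW order: (4, -5), (4, -1), (-1, 4), (-5, 5), (-9, 4), (-1, -4).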